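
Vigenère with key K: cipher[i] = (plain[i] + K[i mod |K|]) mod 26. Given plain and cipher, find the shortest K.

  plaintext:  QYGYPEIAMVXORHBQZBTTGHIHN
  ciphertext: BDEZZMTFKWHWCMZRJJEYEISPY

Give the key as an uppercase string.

LFYBKI

  i= 0: B-Q = 11 → L
  i= 1: D-Y =  5 → F
  i= 2: E-G = 24 → Y
  i= 3: Z-Y =  1 → B
  i= 4: Z-P = 10 → K
  i= 5: M-E =  8 → I
  i= 6: T-I = 11 → L
  i= 7: F-A =  5 → F
  i= 8: K-M = 24 → Y
  i= 9: W-V =  1 → B
  i=10: H-X = 10 → K
  i=11: W-O =  8 → I
  i=12: C-R = 11 → L
  i=13: M-H =  5 → F
  i=14: Z-B = 24 → Y
  i=15: R-Q =  1 → B
  i=16: J-Z = 10 → K
  i=17: J-B =  8 → I
  i=18: E-T = 11 → L
  i=19: Y-T =  5 → F
  i=20: E-G = 24 → Y
  i=21: I-H =  1 → B
  i=22: S-I = 10 → K
  i=23: P-H =  8 → I
  i=24: Y-N = 11 → L
  shifts repeat with period 6: LFYBKI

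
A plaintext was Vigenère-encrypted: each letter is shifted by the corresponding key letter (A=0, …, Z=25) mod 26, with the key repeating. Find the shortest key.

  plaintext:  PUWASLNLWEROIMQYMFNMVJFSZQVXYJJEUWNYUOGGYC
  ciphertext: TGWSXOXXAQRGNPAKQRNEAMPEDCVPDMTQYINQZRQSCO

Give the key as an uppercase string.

  i= 0: T-P =  4 → E
  i= 1: G-U = 12 → M
  i= 2: W-W =  0 → A
  i= 3: S-A = 18 → S
  i= 4: X-S =  5 → F
  i= 5: O-L =  3 → D
  i= 6: X-N = 10 → K
  i= 7: X-L = 12 → M
  i= 8: A-W =  4 → E
  i= 9: Q-E = 12 → M
  i=10: R-R =  0 → A
  i=11: G-O = 18 → S
  i=12: N-I =  5 → F
  i=13: P-M =  3 → D
  i=14: A-Q = 10 → K
  i=15: K-Y = 12 → M
  i=16: Q-M =  4 → E
  i=17: R-F = 12 → M
  i=18: N-N =  0 → A
  i=19: E-M = 18 → S
  i=20: A-V =  5 → F
  i=21: M-J =  3 → D
  i=22: P-F = 10 → K
  i=23: E-S = 12 → M
  i=24: D-Z =  4 → E
  i=25: C-Q = 12 → M
  i=26: V-V =  0 → A
  i=27: P-X = 18 → S
  i=28: D-Y =  5 → F
  i=29: M-J =  3 → D
  i=30: T-J = 10 → K
  i=31: Q-E = 12 → M
  i=32: Y-U =  4 → E
  i=33: I-W = 12 → M
  i=34: N-N =  0 → A
  i=35: Q-Y = 18 → S
  i=36: Z-U =  5 → F
  i=37: R-O =  3 → D
  i=38: Q-G = 10 → K
  i=39: S-G = 12 → M
  i=40: C-Y =  4 → E
  i=41: O-C = 12 → M
  shifts repeat with period 8: EMASFDKM

EMASFDKM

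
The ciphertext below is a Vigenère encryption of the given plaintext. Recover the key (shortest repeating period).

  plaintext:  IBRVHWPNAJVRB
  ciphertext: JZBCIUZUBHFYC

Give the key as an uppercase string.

  i= 0: J-I =  1 → B
  i= 1: Z-B = 24 → Y
  i= 2: B-R = 10 → K
  i= 3: C-V =  7 → H
  i= 4: I-H =  1 → B
  i= 5: U-W = 24 → Y
  i= 6: Z-P = 10 → K
  i= 7: U-N =  7 → H
  i= 8: B-A =  1 → B
  i= 9: H-J = 24 → Y
  i=10: F-V = 10 → K
  i=11: Y-R =  7 → H
  i=12: C-B =  1 → B
  shifts repeat with period 4: BYKH

BYKH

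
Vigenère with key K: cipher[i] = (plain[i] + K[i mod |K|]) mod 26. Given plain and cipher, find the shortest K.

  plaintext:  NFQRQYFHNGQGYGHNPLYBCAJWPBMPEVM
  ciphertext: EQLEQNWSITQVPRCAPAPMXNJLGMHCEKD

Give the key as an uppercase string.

  i= 0: E-N = 17 → R
  i= 1: Q-F = 11 → L
  i= 2: L-Q = 21 → V
  i= 3: E-R = 13 → N
  i= 4: Q-Q =  0 → A
  i= 5: N-Y = 15 → P
  i= 6: W-F = 17 → R
  i= 7: S-H = 11 → L
  i= 8: I-N = 21 → V
  i= 9: T-G = 13 → N
  i=10: Q-Q =  0 → A
  i=11: V-G = 15 → P
  i=12: P-Y = 17 → R
  i=13: R-G = 11 → L
  i=14: C-H = 21 → V
  i=15: A-N = 13 → N
  i=16: P-P =  0 → A
  i=17: A-L = 15 → P
  i=18: P-Y = 17 → R
  i=19: M-B = 11 → L
  i=20: X-C = 21 → V
  i=21: N-A = 13 → N
  i=22: J-J =  0 → A
  i=23: L-W = 15 → P
  i=24: G-P = 17 → R
  i=25: M-B = 11 → L
  i=26: H-M = 21 → V
  i=27: C-P = 13 → N
  i=28: E-E =  0 → A
  i=29: K-V = 15 → P
  i=30: D-M = 17 → R
  shifts repeat with period 6: RLVNAP

RLVNAP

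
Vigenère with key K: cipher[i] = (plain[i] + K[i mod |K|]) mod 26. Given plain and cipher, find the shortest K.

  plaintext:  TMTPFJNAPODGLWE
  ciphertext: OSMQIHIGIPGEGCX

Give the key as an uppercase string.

VGTBDY

  i= 0: O-T = 21 → V
  i= 1: S-M =  6 → G
  i= 2: M-T = 19 → T
  i= 3: Q-P =  1 → B
  i= 4: I-F =  3 → D
  i= 5: H-J = 24 → Y
  i= 6: I-N = 21 → V
  i= 7: G-A =  6 → G
  i= 8: I-P = 19 → T
  i= 9: P-O =  1 → B
  i=10: G-D =  3 → D
  i=11: E-G = 24 → Y
  i=12: G-L = 21 → V
  i=13: C-W =  6 → G
  i=14: X-E = 19 → T
  shifts repeat with period 6: VGTBDY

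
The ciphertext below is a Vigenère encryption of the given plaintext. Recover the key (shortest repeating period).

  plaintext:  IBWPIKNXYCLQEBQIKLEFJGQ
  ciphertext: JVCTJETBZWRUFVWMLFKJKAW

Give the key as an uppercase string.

  i= 0: J-I =  1 → B
  i= 1: V-B = 20 → U
  i= 2: C-W =  6 → G
  i= 3: T-P =  4 → E
  i= 4: J-I =  1 → B
  i= 5: E-K = 20 → U
  i= 6: T-N =  6 → G
  i= 7: B-X =  4 → E
  i= 8: Z-Y =  1 → B
  i= 9: W-C = 20 → U
  i=10: R-L =  6 → G
  i=11: U-Q =  4 → E
  i=12: F-E =  1 → B
  i=13: V-B = 20 → U
  i=14: W-Q =  6 → G
  i=15: M-I =  4 → E
  i=16: L-K =  1 → B
  i=17: F-L = 20 → U
  i=18: K-E =  6 → G
  i=19: J-F =  4 → E
  i=20: K-J =  1 → B
  i=21: A-G = 20 → U
  i=22: W-Q =  6 → G
  shifts repeat with period 4: BUGE

BUGE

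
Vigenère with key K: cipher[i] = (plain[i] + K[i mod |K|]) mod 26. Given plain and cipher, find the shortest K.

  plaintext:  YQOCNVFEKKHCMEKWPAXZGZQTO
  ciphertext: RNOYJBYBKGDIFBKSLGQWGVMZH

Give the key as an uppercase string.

TXAWWG

  i= 0: R-Y = 19 → T
  i= 1: N-Q = 23 → X
  i= 2: O-O =  0 → A
  i= 3: Y-C = 22 → W
  i= 4: J-N = 22 → W
  i= 5: B-V =  6 → G
  i= 6: Y-F = 19 → T
  i= 7: B-E = 23 → X
  i= 8: K-K =  0 → A
  i= 9: G-K = 22 → W
  i=10: D-H = 22 → W
  i=11: I-C =  6 → G
  i=12: F-M = 19 → T
  i=13: B-E = 23 → X
  i=14: K-K =  0 → A
  i=15: S-W = 22 → W
  i=16: L-P = 22 → W
  i=17: G-A =  6 → G
  i=18: Q-X = 19 → T
  i=19: W-Z = 23 → X
  i=20: G-G =  0 → A
  i=21: V-Z = 22 → W
  i=22: M-Q = 22 → W
  i=23: Z-T =  6 → G
  i=24: H-O = 19 → T
  shifts repeat with period 6: TXAWWG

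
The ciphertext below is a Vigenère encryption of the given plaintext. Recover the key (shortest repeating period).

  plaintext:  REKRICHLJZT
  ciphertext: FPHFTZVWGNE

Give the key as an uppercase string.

OLX

  i= 0: F-R = 14 → O
  i= 1: P-E = 11 → L
  i= 2: H-K = 23 → X
  i= 3: F-R = 14 → O
  i= 4: T-I = 11 → L
  i= 5: Z-C = 23 → X
  i= 6: V-H = 14 → O
  i= 7: W-L = 11 → L
  i= 8: G-J = 23 → X
  i= 9: N-Z = 14 → O
  i=10: E-T = 11 → L
  shifts repeat with period 3: OLX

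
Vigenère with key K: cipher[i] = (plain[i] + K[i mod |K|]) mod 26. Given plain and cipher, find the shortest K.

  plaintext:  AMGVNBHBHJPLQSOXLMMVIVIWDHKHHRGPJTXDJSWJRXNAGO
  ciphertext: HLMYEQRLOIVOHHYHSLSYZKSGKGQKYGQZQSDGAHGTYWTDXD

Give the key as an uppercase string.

  i= 0: H-A =  7 → H
  i= 1: L-M = 25 → Z
  i= 2: M-G =  6 → G
  i= 3: Y-V =  3 → D
  i= 4: E-N = 17 → R
  i= 5: Q-B = 15 → P
  i= 6: R-H = 10 → K
  i= 7: L-B = 10 → K
  i= 8: O-H =  7 → H
  i= 9: I-J = 25 → Z
  i=10: V-P =  6 → G
  i=11: O-L =  3 → D
  i=12: H-Q = 17 → R
  i=13: H-S = 15 → P
  i=14: Y-O = 10 → K
  i=15: H-X = 10 → K
  i=16: S-L =  7 → H
  i=17: L-M = 25 → Z
  i=18: S-M =  6 → G
  i=19: Y-V =  3 → D
  i=20: Z-I = 17 → R
  i=21: K-V = 15 → P
  i=22: S-I = 10 → K
  i=23: G-W = 10 → K
  i=24: K-D =  7 → H
  i=25: G-H = 25 → Z
  i=26: Q-K =  6 → G
  i=27: K-H =  3 → D
  i=28: Y-H = 17 → R
  i=29: G-R = 15 → P
  i=30: Q-G = 10 → K
  i=31: Z-P = 10 → K
  i=32: Q-J =  7 → H
  i=33: S-T = 25 → Z
  i=34: D-X =  6 → G
  i=35: G-D =  3 → D
  i=36: A-J = 17 → R
  i=37: H-S = 15 → P
  i=38: G-W = 10 → K
  i=39: T-J = 10 → K
  i=40: Y-R =  7 → H
  i=41: W-X = 25 → Z
  i=42: T-N =  6 → G
  i=43: D-A =  3 → D
  i=44: X-G = 17 → R
  i=45: D-O = 15 → P
  shifts repeat with period 8: HZGDRPKK

HZGDRPKK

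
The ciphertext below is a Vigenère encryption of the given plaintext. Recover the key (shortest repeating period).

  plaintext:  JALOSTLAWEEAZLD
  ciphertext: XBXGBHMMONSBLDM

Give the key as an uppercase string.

  i= 0: X-J = 14 → O
  i= 1: B-A =  1 → B
  i= 2: X-L = 12 → M
  i= 3: G-O = 18 → S
  i= 4: B-S =  9 → J
  i= 5: H-T = 14 → O
  i= 6: M-L =  1 → B
  i= 7: M-A = 12 → M
  i= 8: O-W = 18 → S
  i= 9: N-E =  9 → J
  i=10: S-E = 14 → O
  i=11: B-A =  1 → B
  i=12: L-Z = 12 → M
  i=13: D-L = 18 → S
  i=14: M-D =  9 → J
  shifts repeat with period 5: OBMSJ

OBMSJ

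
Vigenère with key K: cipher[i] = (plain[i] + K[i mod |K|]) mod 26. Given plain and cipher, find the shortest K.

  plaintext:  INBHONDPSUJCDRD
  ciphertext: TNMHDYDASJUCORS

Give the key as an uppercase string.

LALAP

  i= 0: T-I = 11 → L
  i= 1: N-N =  0 → A
  i= 2: M-B = 11 → L
  i= 3: H-H =  0 → A
  i= 4: D-O = 15 → P
  i= 5: Y-N = 11 → L
  i= 6: D-D =  0 → A
  i= 7: A-P = 11 → L
  i= 8: S-S =  0 → A
  i= 9: J-U = 15 → P
  i=10: U-J = 11 → L
  i=11: C-C =  0 → A
  i=12: O-D = 11 → L
  i=13: R-R =  0 → A
  i=14: S-D = 15 → P
  shifts repeat with period 5: LALAP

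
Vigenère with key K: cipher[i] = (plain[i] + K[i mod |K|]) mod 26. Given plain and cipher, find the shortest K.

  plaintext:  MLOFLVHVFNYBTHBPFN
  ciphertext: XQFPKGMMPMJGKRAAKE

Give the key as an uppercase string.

LFRKZ

  i= 0: X-M = 11 → L
  i= 1: Q-L =  5 → F
  i= 2: F-O = 17 → R
  i= 3: P-F = 10 → K
  i= 4: K-L = 25 → Z
  i= 5: G-V = 11 → L
  i= 6: M-H =  5 → F
  i= 7: M-V = 17 → R
  i= 8: P-F = 10 → K
  i= 9: M-N = 25 → Z
  i=10: J-Y = 11 → L
  i=11: G-B =  5 → F
  i=12: K-T = 17 → R
  i=13: R-H = 10 → K
  i=14: A-B = 25 → Z
  i=15: A-P = 11 → L
  i=16: K-F =  5 → F
  i=17: E-N = 17 → R
  shifts repeat with period 5: LFRKZ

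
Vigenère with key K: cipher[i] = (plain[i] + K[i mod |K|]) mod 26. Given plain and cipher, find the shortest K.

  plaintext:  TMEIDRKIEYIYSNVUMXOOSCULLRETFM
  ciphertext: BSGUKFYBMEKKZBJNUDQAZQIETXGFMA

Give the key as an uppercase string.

  i= 0: B-T =  8 → I
  i= 1: S-M =  6 → G
  i= 2: G-E =  2 → C
  i= 3: U-I = 12 → M
  i= 4: K-D =  7 → H
  i= 5: F-R = 14 → O
  i= 6: Y-K = 14 → O
  i= 7: B-I = 19 → T
  i= 8: M-E =  8 → I
  i= 9: E-Y =  6 → G
  i=10: K-I =  2 → C
  i=11: K-Y = 12 → M
  i=12: Z-S =  7 → H
  i=13: B-N = 14 → O
  i=14: J-V = 14 → O
  i=15: N-U = 19 → T
  i=16: U-M =  8 → I
  i=17: D-X =  6 → G
  i=18: Q-O =  2 → C
  i=19: A-O = 12 → M
  i=20: Z-S =  7 → H
  i=21: Q-C = 14 → O
  i=22: I-U = 14 → O
  i=23: E-L = 19 → T
  i=24: T-L =  8 → I
  i=25: X-R =  6 → G
  i=26: G-E =  2 → C
  i=27: F-T = 12 → M
  i=28: M-F =  7 → H
  i=29: A-M = 14 → O
  shifts repeat with period 8: IGCMHOOT

IGCMHOOT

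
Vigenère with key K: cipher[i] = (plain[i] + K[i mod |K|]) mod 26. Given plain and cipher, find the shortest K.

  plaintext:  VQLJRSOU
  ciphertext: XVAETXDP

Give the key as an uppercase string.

  i= 0: X-V =  2 → C
  i= 1: V-Q =  5 → F
  i= 2: A-L = 15 → P
  i= 3: E-J = 21 → V
  i= 4: T-R =  2 → C
  i= 5: X-S =  5 → F
  i= 6: D-O = 15 → P
  i= 7: P-U = 21 → V
  shifts repeat with period 4: CFPV

CFPV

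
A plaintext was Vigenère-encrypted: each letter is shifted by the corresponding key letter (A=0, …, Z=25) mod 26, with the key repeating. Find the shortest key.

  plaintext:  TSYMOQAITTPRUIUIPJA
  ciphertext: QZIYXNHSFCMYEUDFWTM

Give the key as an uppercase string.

  i= 0: Q-T = 23 → X
  i= 1: Z-S =  7 → H
  i= 2: I-Y = 10 → K
  i= 3: Y-M = 12 → M
  i= 4: X-O =  9 → J
  i= 5: N-Q = 23 → X
  i= 6: H-A =  7 → H
  i= 7: S-I = 10 → K
  i= 8: F-T = 12 → M
  i= 9: C-T =  9 → J
  i=10: M-P = 23 → X
  i=11: Y-R =  7 → H
  i=12: E-U = 10 → K
  i=13: U-I = 12 → M
  i=14: D-U =  9 → J
  i=15: F-I = 23 → X
  i=16: W-P =  7 → H
  i=17: T-J = 10 → K
  i=18: M-A = 12 → M
  shifts repeat with period 5: XHKMJ

XHKMJ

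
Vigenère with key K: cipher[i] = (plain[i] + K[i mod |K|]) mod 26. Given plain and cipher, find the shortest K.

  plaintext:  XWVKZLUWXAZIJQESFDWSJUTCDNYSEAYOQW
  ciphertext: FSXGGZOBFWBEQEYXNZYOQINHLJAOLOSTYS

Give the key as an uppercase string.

  i= 0: F-X =  8 → I
  i= 1: S-W = 22 → W
  i= 2: X-V =  2 → C
  i= 3: G-K = 22 → W
  i= 4: G-Z =  7 → H
  i= 5: Z-L = 14 → O
  i= 6: O-U = 20 → U
  i= 7: B-W =  5 → F
  i= 8: F-X =  8 → I
  i= 9: W-A = 22 → W
  i=10: B-Z =  2 → C
  i=11: E-I = 22 → W
  i=12: Q-J =  7 → H
  i=13: E-Q = 14 → O
  i=14: Y-E = 20 → U
  i=15: X-S =  5 → F
  i=16: N-F =  8 → I
  i=17: Z-D = 22 → W
  i=18: Y-W =  2 → C
  i=19: O-S = 22 → W
  i=20: Q-J =  7 → H
  i=21: I-U = 14 → O
  i=22: N-T = 20 → U
  i=23: H-C =  5 → F
  i=24: L-D =  8 → I
  i=25: J-N = 22 → W
  i=26: A-Y =  2 → C
  i=27: O-S = 22 → W
  i=28: L-E =  7 → H
  i=29: O-A = 14 → O
  i=30: S-Y = 20 → U
  i=31: T-O =  5 → F
  i=32: Y-Q =  8 → I
  i=33: S-W = 22 → W
  shifts repeat with period 8: IWCWHOUF

IWCWHOUF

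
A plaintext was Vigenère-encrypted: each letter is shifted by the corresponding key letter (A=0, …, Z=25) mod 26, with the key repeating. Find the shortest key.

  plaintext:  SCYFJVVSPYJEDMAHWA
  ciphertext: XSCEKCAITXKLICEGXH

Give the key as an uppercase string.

FQEZBH

  i= 0: X-S =  5 → F
  i= 1: S-C = 16 → Q
  i= 2: C-Y =  4 → E
  i= 3: E-F = 25 → Z
  i= 4: K-J =  1 → B
  i= 5: C-V =  7 → H
  i= 6: A-V =  5 → F
  i= 7: I-S = 16 → Q
  i= 8: T-P =  4 → E
  i= 9: X-Y = 25 → Z
  i=10: K-J =  1 → B
  i=11: L-E =  7 → H
  i=12: I-D =  5 → F
  i=13: C-M = 16 → Q
  i=14: E-A =  4 → E
  i=15: G-H = 25 → Z
  i=16: X-W =  1 → B
  i=17: H-A =  7 → H
  shifts repeat with period 6: FQEZBH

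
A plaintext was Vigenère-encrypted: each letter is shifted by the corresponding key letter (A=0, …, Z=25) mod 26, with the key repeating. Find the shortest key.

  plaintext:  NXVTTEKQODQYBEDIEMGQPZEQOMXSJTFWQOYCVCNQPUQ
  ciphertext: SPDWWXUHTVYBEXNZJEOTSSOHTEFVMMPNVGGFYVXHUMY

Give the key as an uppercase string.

  i= 0: S-N =  5 → F
  i= 1: P-X = 18 → S
  i= 2: D-V =  8 → I
  i= 3: W-T =  3 → D
  i= 4: W-T =  3 → D
  i= 5: X-E = 19 → T
  i= 6: U-K = 10 → K
  i= 7: H-Q = 17 → R
  i= 8: T-O =  5 → F
  i= 9: V-D = 18 → S
  i=10: Y-Q =  8 → I
  i=11: B-Y =  3 → D
  i=12: E-B =  3 → D
  i=13: X-E = 19 → T
  i=14: N-D = 10 → K
  i=15: Z-I = 17 → R
  i=16: J-E =  5 → F
  i=17: E-M = 18 → S
  i=18: O-G =  8 → I
  i=19: T-Q =  3 → D
  i=20: S-P =  3 → D
  i=21: S-Z = 19 → T
  i=22: O-E = 10 → K
  i=23: H-Q = 17 → R
  i=24: T-O =  5 → F
  i=25: E-M = 18 → S
  i=26: F-X =  8 → I
  i=27: V-S =  3 → D
  i=28: M-J =  3 → D
  i=29: M-T = 19 → T
  i=30: P-F = 10 → K
  i=31: N-W = 17 → R
  i=32: V-Q =  5 → F
  i=33: G-O = 18 → S
  i=34: G-Y =  8 → I
  i=35: F-C =  3 → D
  i=36: Y-V =  3 → D
  i=37: V-C = 19 → T
  i=38: X-N = 10 → K
  i=39: H-Q = 17 → R
  i=40: U-P =  5 → F
  i=41: M-U = 18 → S
  i=42: Y-Q =  8 → I
  shifts repeat with period 8: FSIDDTKR

FSIDDTKR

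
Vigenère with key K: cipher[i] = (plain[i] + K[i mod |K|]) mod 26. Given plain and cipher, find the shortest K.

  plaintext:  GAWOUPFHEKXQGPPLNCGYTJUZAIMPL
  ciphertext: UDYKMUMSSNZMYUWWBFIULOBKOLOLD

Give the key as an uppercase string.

ODCWSFHL

  i= 0: U-G = 14 → O
  i= 1: D-A =  3 → D
  i= 2: Y-W =  2 → C
  i= 3: K-O = 22 → W
  i= 4: M-U = 18 → S
  i= 5: U-P =  5 → F
  i= 6: M-F =  7 → H
  i= 7: S-H = 11 → L
  i= 8: S-E = 14 → O
  i= 9: N-K =  3 → D
  i=10: Z-X =  2 → C
  i=11: M-Q = 22 → W
  i=12: Y-G = 18 → S
  i=13: U-P =  5 → F
  i=14: W-P =  7 → H
  i=15: W-L = 11 → L
  i=16: B-N = 14 → O
  i=17: F-C =  3 → D
  i=18: I-G =  2 → C
  i=19: U-Y = 22 → W
  i=20: L-T = 18 → S
  i=21: O-J =  5 → F
  i=22: B-U =  7 → H
  i=23: K-Z = 11 → L
  i=24: O-A = 14 → O
  i=25: L-I =  3 → D
  i=26: O-M =  2 → C
  i=27: L-P = 22 → W
  i=28: D-L = 18 → S
  shifts repeat with period 8: ODCWSFHL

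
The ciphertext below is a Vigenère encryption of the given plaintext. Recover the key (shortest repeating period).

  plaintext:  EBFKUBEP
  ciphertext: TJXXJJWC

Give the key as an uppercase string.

PISN

  i= 0: T-E = 15 → P
  i= 1: J-B =  8 → I
  i= 2: X-F = 18 → S
  i= 3: X-K = 13 → N
  i= 4: J-U = 15 → P
  i= 5: J-B =  8 → I
  i= 6: W-E = 18 → S
  i= 7: C-P = 13 → N
  shifts repeat with period 4: PISN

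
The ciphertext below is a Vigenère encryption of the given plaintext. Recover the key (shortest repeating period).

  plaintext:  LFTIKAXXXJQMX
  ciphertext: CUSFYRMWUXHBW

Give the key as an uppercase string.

RPZXO

  i= 0: C-L = 17 → R
  i= 1: U-F = 15 → P
  i= 2: S-T = 25 → Z
  i= 3: F-I = 23 → X
  i= 4: Y-K = 14 → O
  i= 5: R-A = 17 → R
  i= 6: M-X = 15 → P
  i= 7: W-X = 25 → Z
  i= 8: U-X = 23 → X
  i= 9: X-J = 14 → O
  i=10: H-Q = 17 → R
  i=11: B-M = 15 → P
  i=12: W-X = 25 → Z
  shifts repeat with period 5: RPZXO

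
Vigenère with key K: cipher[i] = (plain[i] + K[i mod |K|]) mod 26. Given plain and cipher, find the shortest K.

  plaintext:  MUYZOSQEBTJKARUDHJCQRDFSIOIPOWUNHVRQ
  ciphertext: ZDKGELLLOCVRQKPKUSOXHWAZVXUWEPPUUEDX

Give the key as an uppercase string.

NJMHQTVH

  i= 0: Z-M = 13 → N
  i= 1: D-U =  9 → J
  i= 2: K-Y = 12 → M
  i= 3: G-Z =  7 → H
  i= 4: E-O = 16 → Q
  i= 5: L-S = 19 → T
  i= 6: L-Q = 21 → V
  i= 7: L-E =  7 → H
  i= 8: O-B = 13 → N
  i= 9: C-T =  9 → J
  i=10: V-J = 12 → M
  i=11: R-K =  7 → H
  i=12: Q-A = 16 → Q
  i=13: K-R = 19 → T
  i=14: P-U = 21 → V
  i=15: K-D =  7 → H
  i=16: U-H = 13 → N
  i=17: S-J =  9 → J
  i=18: O-C = 12 → M
  i=19: X-Q =  7 → H
  i=20: H-R = 16 → Q
  i=21: W-D = 19 → T
  i=22: A-F = 21 → V
  i=23: Z-S =  7 → H
  i=24: V-I = 13 → N
  i=25: X-O =  9 → J
  i=26: U-I = 12 → M
  i=27: W-P =  7 → H
  i=28: E-O = 16 → Q
  i=29: P-W = 19 → T
  i=30: P-U = 21 → V
  i=31: U-N =  7 → H
  i=32: U-H = 13 → N
  i=33: E-V =  9 → J
  i=34: D-R = 12 → M
  i=35: X-Q =  7 → H
  shifts repeat with period 8: NJMHQTVH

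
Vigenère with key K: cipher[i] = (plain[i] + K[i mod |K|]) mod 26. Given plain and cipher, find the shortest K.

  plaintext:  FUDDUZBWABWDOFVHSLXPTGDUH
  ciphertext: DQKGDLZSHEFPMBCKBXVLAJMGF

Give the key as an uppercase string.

  i= 0: D-F = 24 → Y
  i= 1: Q-U = 22 → W
  i= 2: K-D =  7 → H
  i= 3: G-D =  3 → D
  i= 4: D-U =  9 → J
  i= 5: L-Z = 12 → M
  i= 6: Z-B = 24 → Y
  i= 7: S-W = 22 → W
  i= 8: H-A =  7 → H
  i= 9: E-B =  3 → D
  i=10: F-W =  9 → J
  i=11: P-D = 12 → M
  i=12: M-O = 24 → Y
  i=13: B-F = 22 → W
  i=14: C-V =  7 → H
  i=15: K-H =  3 → D
  i=16: B-S =  9 → J
  i=17: X-L = 12 → M
  i=18: V-X = 24 → Y
  i=19: L-P = 22 → W
  i=20: A-T =  7 → H
  i=21: J-G =  3 → D
  i=22: M-D =  9 → J
  i=23: G-U = 12 → M
  i=24: F-H = 24 → Y
  shifts repeat with period 6: YWHDJM

YWHDJM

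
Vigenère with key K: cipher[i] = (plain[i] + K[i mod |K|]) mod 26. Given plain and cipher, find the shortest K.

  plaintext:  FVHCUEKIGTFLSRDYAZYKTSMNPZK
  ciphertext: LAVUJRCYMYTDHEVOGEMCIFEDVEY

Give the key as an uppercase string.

  i= 0: L-F =  6 → G
  i= 1: A-V =  5 → F
  i= 2: V-H = 14 → O
  i= 3: U-C = 18 → S
  i= 4: J-U = 15 → P
  i= 5: R-E = 13 → N
  i= 6: C-K = 18 → S
  i= 7: Y-I = 16 → Q
  i= 8: M-G =  6 → G
  i= 9: Y-T =  5 → F
  i=10: T-F = 14 → O
  i=11: D-L = 18 → S
  i=12: H-S = 15 → P
  i=13: E-R = 13 → N
  i=14: V-D = 18 → S
  i=15: O-Y = 16 → Q
  i=16: G-A =  6 → G
  i=17: E-Z =  5 → F
  i=18: M-Y = 14 → O
  i=19: C-K = 18 → S
  i=20: I-T = 15 → P
  i=21: F-S = 13 → N
  i=22: E-M = 18 → S
  i=23: D-N = 16 → Q
  i=24: V-P =  6 → G
  i=25: E-Z =  5 → F
  i=26: Y-K = 14 → O
  shifts repeat with period 8: GFOSPNSQ

GFOSPNSQ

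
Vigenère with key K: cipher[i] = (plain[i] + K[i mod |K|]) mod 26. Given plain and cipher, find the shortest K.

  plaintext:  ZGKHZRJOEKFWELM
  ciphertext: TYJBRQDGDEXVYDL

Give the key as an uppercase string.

  i= 0: T-Z = 20 → U
  i= 1: Y-G = 18 → S
  i= 2: J-K = 25 → Z
  i= 3: B-H = 20 → U
  i= 4: R-Z = 18 → S
  i= 5: Q-R = 25 → Z
  i= 6: D-J = 20 → U
  i= 7: G-O = 18 → S
  i= 8: D-E = 25 → Z
  i= 9: E-K = 20 → U
  i=10: X-F = 18 → S
  i=11: V-W = 25 → Z
  i=12: Y-E = 20 → U
  i=13: D-L = 18 → S
  i=14: L-M = 25 → Z
  shifts repeat with period 3: USZ

USZ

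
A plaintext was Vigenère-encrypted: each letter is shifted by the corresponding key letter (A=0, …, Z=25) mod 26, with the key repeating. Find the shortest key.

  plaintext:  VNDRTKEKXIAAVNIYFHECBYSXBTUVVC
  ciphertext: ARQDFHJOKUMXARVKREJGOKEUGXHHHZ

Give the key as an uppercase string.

FENMMX

  i= 0: A-V =  5 → F
  i= 1: R-N =  4 → E
  i= 2: Q-D = 13 → N
  i= 3: D-R = 12 → M
  i= 4: F-T = 12 → M
  i= 5: H-K = 23 → X
  i= 6: J-E =  5 → F
  i= 7: O-K =  4 → E
  i= 8: K-X = 13 → N
  i= 9: U-I = 12 → M
  i=10: M-A = 12 → M
  i=11: X-A = 23 → X
  i=12: A-V =  5 → F
  i=13: R-N =  4 → E
  i=14: V-I = 13 → N
  i=15: K-Y = 12 → M
  i=16: R-F = 12 → M
  i=17: E-H = 23 → X
  i=18: J-E =  5 → F
  i=19: G-C =  4 → E
  i=20: O-B = 13 → N
  i=21: K-Y = 12 → M
  i=22: E-S = 12 → M
  i=23: U-X = 23 → X
  i=24: G-B =  5 → F
  i=25: X-T =  4 → E
  i=26: H-U = 13 → N
  i=27: H-V = 12 → M
  i=28: H-V = 12 → M
  i=29: Z-C = 23 → X
  shifts repeat with period 6: FENMMX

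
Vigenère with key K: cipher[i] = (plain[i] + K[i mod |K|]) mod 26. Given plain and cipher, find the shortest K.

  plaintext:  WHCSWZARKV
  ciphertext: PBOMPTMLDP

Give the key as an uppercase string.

  i= 0: P-W = 19 → T
  i= 1: B-H = 20 → U
  i= 2: O-C = 12 → M
  i= 3: M-S = 20 → U
  i= 4: P-W = 19 → T
  i= 5: T-Z = 20 → U
  i= 6: M-A = 12 → M
  i= 7: L-R = 20 → U
  i= 8: D-K = 19 → T
  i= 9: P-V = 20 → U
  shifts repeat with period 4: TUMU

TUMU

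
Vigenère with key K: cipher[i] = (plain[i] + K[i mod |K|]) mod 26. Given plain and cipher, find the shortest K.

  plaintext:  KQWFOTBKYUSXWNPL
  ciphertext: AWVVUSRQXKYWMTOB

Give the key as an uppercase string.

  i= 0: A-K = 16 → Q
  i= 1: W-Q =  6 → G
  i= 2: V-W = 25 → Z
  i= 3: V-F = 16 → Q
  i= 4: U-O =  6 → G
  i= 5: S-T = 25 → Z
  i= 6: R-B = 16 → Q
  i= 7: Q-K =  6 → G
  i= 8: X-Y = 25 → Z
  i= 9: K-U = 16 → Q
  i=10: Y-S =  6 → G
  i=11: W-X = 25 → Z
  i=12: M-W = 16 → Q
  i=13: T-N =  6 → G
  i=14: O-P = 25 → Z
  i=15: B-L = 16 → Q
  shifts repeat with period 3: QGZ

QGZ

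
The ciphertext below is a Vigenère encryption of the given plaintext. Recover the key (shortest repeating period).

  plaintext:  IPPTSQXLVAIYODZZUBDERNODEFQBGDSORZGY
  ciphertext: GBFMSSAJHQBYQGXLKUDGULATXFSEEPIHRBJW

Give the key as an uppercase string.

  i= 0: G-I = 24 → Y
  i= 1: B-P = 12 → M
  i= 2: F-P = 16 → Q
  i= 3: M-T = 19 → T
  i= 4: S-S =  0 → A
  i= 5: S-Q =  2 → C
  i= 6: A-X =  3 → D
  i= 7: J-L = 24 → Y
  i= 8: H-V = 12 → M
  i= 9: Q-A = 16 → Q
  i=10: B-I = 19 → T
  i=11: Y-Y =  0 → A
  i=12: Q-O =  2 → C
  i=13: G-D =  3 → D
  i=14: X-Z = 24 → Y
  i=15: L-Z = 12 → M
  i=16: K-U = 16 → Q
  i=17: U-B = 19 → T
  i=18: D-D =  0 → A
  i=19: G-E =  2 → C
  i=20: U-R =  3 → D
  i=21: L-N = 24 → Y
  i=22: A-O = 12 → M
  i=23: T-D = 16 → Q
  i=24: X-E = 19 → T
  i=25: F-F =  0 → A
  i=26: S-Q =  2 → C
  i=27: E-B =  3 → D
  i=28: E-G = 24 → Y
  i=29: P-D = 12 → M
  i=30: I-S = 16 → Q
  i=31: H-O = 19 → T
  i=32: R-R =  0 → A
  i=33: B-Z =  2 → C
  i=34: J-G =  3 → D
  i=35: W-Y = 24 → Y
  shifts repeat with period 7: YMQTACD

YMQTACD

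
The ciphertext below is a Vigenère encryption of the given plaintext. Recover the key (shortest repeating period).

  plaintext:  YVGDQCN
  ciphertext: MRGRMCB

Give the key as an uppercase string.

  i= 0: M-Y = 14 → O
  i= 1: R-V = 22 → W
  i= 2: G-G =  0 → A
  i= 3: R-D = 14 → O
  i= 4: M-Q = 22 → W
  i= 5: C-C =  0 → A
  i= 6: B-N = 14 → O
  shifts repeat with period 3: OWA

OWA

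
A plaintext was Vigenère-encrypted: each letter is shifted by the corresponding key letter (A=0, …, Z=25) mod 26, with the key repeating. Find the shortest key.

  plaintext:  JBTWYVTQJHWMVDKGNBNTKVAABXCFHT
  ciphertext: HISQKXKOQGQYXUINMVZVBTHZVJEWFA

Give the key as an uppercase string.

YHZUMCR

  i= 0: H-J = 24 → Y
  i= 1: I-B =  7 → H
  i= 2: S-T = 25 → Z
  i= 3: Q-W = 20 → U
  i= 4: K-Y = 12 → M
  i= 5: X-V =  2 → C
  i= 6: K-T = 17 → R
  i= 7: O-Q = 24 → Y
  i= 8: Q-J =  7 → H
  i= 9: G-H = 25 → Z
  i=10: Q-W = 20 → U
  i=11: Y-M = 12 → M
  i=12: X-V =  2 → C
  i=13: U-D = 17 → R
  i=14: I-K = 24 → Y
  i=15: N-G =  7 → H
  i=16: M-N = 25 → Z
  i=17: V-B = 20 → U
  i=18: Z-N = 12 → M
  i=19: V-T =  2 → C
  i=20: B-K = 17 → R
  i=21: T-V = 24 → Y
  i=22: H-A =  7 → H
  i=23: Z-A = 25 → Z
  i=24: V-B = 20 → U
  i=25: J-X = 12 → M
  i=26: E-C =  2 → C
  i=27: W-F = 17 → R
  i=28: F-H = 24 → Y
  i=29: A-T =  7 → H
  shifts repeat with period 7: YHZUMCR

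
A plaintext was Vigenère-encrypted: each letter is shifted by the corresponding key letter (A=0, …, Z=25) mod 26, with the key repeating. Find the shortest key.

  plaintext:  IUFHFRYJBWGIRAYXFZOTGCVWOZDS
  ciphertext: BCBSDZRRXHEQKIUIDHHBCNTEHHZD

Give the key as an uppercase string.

  i= 0: B-I = 19 → T
  i= 1: C-U =  8 → I
  i= 2: B-F = 22 → W
  i= 3: S-H = 11 → L
  i= 4: D-F = 24 → Y
  i= 5: Z-R =  8 → I
  i= 6: R-Y = 19 → T
  i= 7: R-J =  8 → I
  i= 8: X-B = 22 → W
  i= 9: H-W = 11 → L
  i=10: E-G = 24 → Y
  i=11: Q-I =  8 → I
  i=12: K-R = 19 → T
  i=13: I-A =  8 → I
  i=14: U-Y = 22 → W
  i=15: I-X = 11 → L
  i=16: D-F = 24 → Y
  i=17: H-Z =  8 → I
  i=18: H-O = 19 → T
  i=19: B-T =  8 → I
  i=20: C-G = 22 → W
  i=21: N-C = 11 → L
  i=22: T-V = 24 → Y
  i=23: E-W =  8 → I
  i=24: H-O = 19 → T
  i=25: H-Z =  8 → I
  i=26: Z-D = 22 → W
  i=27: D-S = 11 → L
  shifts repeat with period 6: TIWLYI

TIWLYI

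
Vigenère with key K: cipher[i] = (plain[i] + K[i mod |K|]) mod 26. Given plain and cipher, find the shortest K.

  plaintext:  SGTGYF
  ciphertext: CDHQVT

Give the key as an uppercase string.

  i= 0: C-S = 10 → K
  i= 1: D-G = 23 → X
  i= 2: H-T = 14 → O
  i= 3: Q-G = 10 → K
  i= 4: V-Y = 23 → X
  i= 5: T-F = 14 → O
  shifts repeat with period 3: KXO

KXO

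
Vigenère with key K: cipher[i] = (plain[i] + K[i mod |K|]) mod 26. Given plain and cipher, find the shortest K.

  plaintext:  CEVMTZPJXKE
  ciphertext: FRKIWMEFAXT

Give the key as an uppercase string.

  i= 0: F-C =  3 → D
  i= 1: R-E = 13 → N
  i= 2: K-V = 15 → P
  i= 3: I-M = 22 → W
  i= 4: W-T =  3 → D
  i= 5: M-Z = 13 → N
  i= 6: E-P = 15 → P
  i= 7: F-J = 22 → W
  i= 8: A-X =  3 → D
  i= 9: X-K = 13 → N
  i=10: T-E = 15 → P
  shifts repeat with period 4: DNPW

DNPW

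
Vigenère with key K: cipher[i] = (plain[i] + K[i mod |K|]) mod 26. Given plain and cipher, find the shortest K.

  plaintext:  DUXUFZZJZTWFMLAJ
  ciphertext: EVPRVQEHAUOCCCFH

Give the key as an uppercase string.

BBSXQRFY

  i= 0: E-D =  1 → B
  i= 1: V-U =  1 → B
  i= 2: P-X = 18 → S
  i= 3: R-U = 23 → X
  i= 4: V-F = 16 → Q
  i= 5: Q-Z = 17 → R
  i= 6: E-Z =  5 → F
  i= 7: H-J = 24 → Y
  i= 8: A-Z =  1 → B
  i= 9: U-T =  1 → B
  i=10: O-W = 18 → S
  i=11: C-F = 23 → X
  i=12: C-M = 16 → Q
  i=13: C-L = 17 → R
  i=14: F-A =  5 → F
  i=15: H-J = 24 → Y
  shifts repeat with period 8: BBSXQRFY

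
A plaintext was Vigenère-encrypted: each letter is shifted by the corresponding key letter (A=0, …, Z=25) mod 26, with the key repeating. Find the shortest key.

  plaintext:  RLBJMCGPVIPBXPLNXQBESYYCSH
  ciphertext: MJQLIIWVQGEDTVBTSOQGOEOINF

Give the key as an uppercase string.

  i= 0: M-R = 21 → V
  i= 1: J-L = 24 → Y
  i= 2: Q-B = 15 → P
  i= 3: L-J =  2 → C
  i= 4: I-M = 22 → W
  i= 5: I-C =  6 → G
  i= 6: W-G = 16 → Q
  i= 7: V-P =  6 → G
  i= 8: Q-V = 21 → V
  i= 9: G-I = 24 → Y
  i=10: E-P = 15 → P
  i=11: D-B =  2 → C
  i=12: T-X = 22 → W
  i=13: V-P =  6 → G
  i=14: B-L = 16 → Q
  i=15: T-N =  6 → G
  i=16: S-X = 21 → V
  i=17: O-Q = 24 → Y
  i=18: Q-B = 15 → P
  i=19: G-E =  2 → C
  i=20: O-S = 22 → W
  i=21: E-Y =  6 → G
  i=22: O-Y = 16 → Q
  i=23: I-C =  6 → G
  i=24: N-S = 21 → V
  i=25: F-H = 24 → Y
  shifts repeat with period 8: VYPCWGQG

VYPCWGQG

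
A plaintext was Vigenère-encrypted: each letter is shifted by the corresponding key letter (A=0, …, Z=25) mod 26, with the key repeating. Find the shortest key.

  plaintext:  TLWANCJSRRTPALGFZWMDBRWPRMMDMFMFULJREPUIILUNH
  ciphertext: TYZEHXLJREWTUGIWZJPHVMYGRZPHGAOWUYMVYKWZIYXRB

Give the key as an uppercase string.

ANDEUVCR

  i= 0: T-T =  0 → A
  i= 1: Y-L = 13 → N
  i= 2: Z-W =  3 → D
  i= 3: E-A =  4 → E
  i= 4: H-N = 20 → U
  i= 5: X-C = 21 → V
  i= 6: L-J =  2 → C
  i= 7: J-S = 17 → R
  i= 8: R-R =  0 → A
  i= 9: E-R = 13 → N
  i=10: W-T =  3 → D
  i=11: T-P =  4 → E
  i=12: U-A = 20 → U
  i=13: G-L = 21 → V
  i=14: I-G =  2 → C
  i=15: W-F = 17 → R
  i=16: Z-Z =  0 → A
  i=17: J-W = 13 → N
  i=18: P-M =  3 → D
  i=19: H-D =  4 → E
  i=20: V-B = 20 → U
  i=21: M-R = 21 → V
  i=22: Y-W =  2 → C
  i=23: G-P = 17 → R
  i=24: R-R =  0 → A
  i=25: Z-M = 13 → N
  i=26: P-M =  3 → D
  i=27: H-D =  4 → E
  i=28: G-M = 20 → U
  i=29: A-F = 21 → V
  i=30: O-M =  2 → C
  i=31: W-F = 17 → R
  i=32: U-U =  0 → A
  i=33: Y-L = 13 → N
  i=34: M-J =  3 → D
  i=35: V-R =  4 → E
  i=36: Y-E = 20 → U
  i=37: K-P = 21 → V
  i=38: W-U =  2 → C
  i=39: Z-I = 17 → R
  i=40: I-I =  0 → A
  i=41: Y-L = 13 → N
  i=42: X-U =  3 → D
  i=43: R-N =  4 → E
  i=44: B-H = 20 → U
  shifts repeat with period 8: ANDEUVCR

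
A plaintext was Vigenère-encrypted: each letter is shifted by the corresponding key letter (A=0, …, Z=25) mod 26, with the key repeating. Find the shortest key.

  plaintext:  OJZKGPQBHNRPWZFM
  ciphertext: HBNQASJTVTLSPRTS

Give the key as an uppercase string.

  i= 0: H-O = 19 → T
  i= 1: B-J = 18 → S
  i= 2: N-Z = 14 → O
  i= 3: Q-K =  6 → G
  i= 4: A-G = 20 → U
  i= 5: S-P =  3 → D
  i= 6: J-Q = 19 → T
  i= 7: T-B = 18 → S
  i= 8: V-H = 14 → O
  i= 9: T-N =  6 → G
  i=10: L-R = 20 → U
  i=11: S-P =  3 → D
  i=12: P-W = 19 → T
  i=13: R-Z = 18 → S
  i=14: T-F = 14 → O
  i=15: S-M =  6 → G
  shifts repeat with period 6: TSOGUD

TSOGUD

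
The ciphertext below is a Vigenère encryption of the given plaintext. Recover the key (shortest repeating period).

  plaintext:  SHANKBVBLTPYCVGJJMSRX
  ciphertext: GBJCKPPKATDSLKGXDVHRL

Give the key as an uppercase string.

  i= 0: G-S = 14 → O
  i= 1: B-H = 20 → U
  i= 2: J-A =  9 → J
  i= 3: C-N = 15 → P
  i= 4: K-K =  0 → A
  i= 5: P-B = 14 → O
  i= 6: P-V = 20 → U
  i= 7: K-B =  9 → J
  i= 8: A-L = 15 → P
  i= 9: T-T =  0 → A
  i=10: D-P = 14 → O
  i=11: S-Y = 20 → U
  i=12: L-C =  9 → J
  i=13: K-V = 15 → P
  i=14: G-G =  0 → A
  i=15: X-J = 14 → O
  i=16: D-J = 20 → U
  i=17: V-M =  9 → J
  i=18: H-S = 15 → P
  i=19: R-R =  0 → A
  i=20: L-X = 14 → O
  shifts repeat with period 5: OUJPA

OUJPA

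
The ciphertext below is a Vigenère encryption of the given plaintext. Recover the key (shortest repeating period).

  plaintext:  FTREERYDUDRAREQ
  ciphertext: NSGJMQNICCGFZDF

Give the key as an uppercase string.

IZPF

  i= 0: N-F =  8 → I
  i= 1: S-T = 25 → Z
  i= 2: G-R = 15 → P
  i= 3: J-E =  5 → F
  i= 4: M-E =  8 → I
  i= 5: Q-R = 25 → Z
  i= 6: N-Y = 15 → P
  i= 7: I-D =  5 → F
  i= 8: C-U =  8 → I
  i= 9: C-D = 25 → Z
  i=10: G-R = 15 → P
  i=11: F-A =  5 → F
  i=12: Z-R =  8 → I
  i=13: D-E = 25 → Z
  i=14: F-Q = 15 → P
  shifts repeat with period 4: IZPF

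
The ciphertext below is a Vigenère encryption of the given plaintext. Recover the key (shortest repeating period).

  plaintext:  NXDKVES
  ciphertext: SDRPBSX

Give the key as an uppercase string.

FGO

  i= 0: S-N =  5 → F
  i= 1: D-X =  6 → G
  i= 2: R-D = 14 → O
  i= 3: P-K =  5 → F
  i= 4: B-V =  6 → G
  i= 5: S-E = 14 → O
  i= 6: X-S =  5 → F
  shifts repeat with period 3: FGO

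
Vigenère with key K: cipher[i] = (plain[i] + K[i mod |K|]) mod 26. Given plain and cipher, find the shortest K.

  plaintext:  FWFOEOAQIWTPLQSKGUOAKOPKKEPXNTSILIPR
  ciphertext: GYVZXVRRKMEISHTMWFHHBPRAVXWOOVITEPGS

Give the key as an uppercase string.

  i= 0: G-F =  1 → B
  i= 1: Y-W =  2 → C
  i= 2: V-F = 16 → Q
  i= 3: Z-O = 11 → L
  i= 4: X-E = 19 → T
  i= 5: V-O =  7 → H
  i= 6: R-A = 17 → R
  i= 7: R-Q =  1 → B
  i= 8: K-I =  2 → C
  i= 9: M-W = 16 → Q
  i=10: E-T = 11 → L
  i=11: I-P = 19 → T
  i=12: S-L =  7 → H
  i=13: H-Q = 17 → R
  i=14: T-S =  1 → B
  i=15: M-K =  2 → C
  i=16: W-G = 16 → Q
  i=17: F-U = 11 → L
  i=18: H-O = 19 → T
  i=19: H-A =  7 → H
  i=20: B-K = 17 → R
  i=21: P-O =  1 → B
  i=22: R-P =  2 → C
  i=23: A-K = 16 → Q
  i=24: V-K = 11 → L
  i=25: X-E = 19 → T
  i=26: W-P =  7 → H
  i=27: O-X = 17 → R
  i=28: O-N =  1 → B
  i=29: V-T =  2 → C
  i=30: I-S = 16 → Q
  i=31: T-I = 11 → L
  i=32: E-L = 19 → T
  i=33: P-I =  7 → H
  i=34: G-P = 17 → R
  i=35: S-R =  1 → B
  shifts repeat with period 7: BCQLTHR

BCQLTHR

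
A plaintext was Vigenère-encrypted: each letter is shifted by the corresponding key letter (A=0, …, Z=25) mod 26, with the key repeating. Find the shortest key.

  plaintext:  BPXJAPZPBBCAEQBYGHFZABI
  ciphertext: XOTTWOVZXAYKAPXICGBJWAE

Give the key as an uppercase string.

WZWK

  i= 0: X-B = 22 → W
  i= 1: O-P = 25 → Z
  i= 2: T-X = 22 → W
  i= 3: T-J = 10 → K
  i= 4: W-A = 22 → W
  i= 5: O-P = 25 → Z
  i= 6: V-Z = 22 → W
  i= 7: Z-P = 10 → K
  i= 8: X-B = 22 → W
  i= 9: A-B = 25 → Z
  i=10: Y-C = 22 → W
  i=11: K-A = 10 → K
  i=12: A-E = 22 → W
  i=13: P-Q = 25 → Z
  i=14: X-B = 22 → W
  i=15: I-Y = 10 → K
  i=16: C-G = 22 → W
  i=17: G-H = 25 → Z
  i=18: B-F = 22 → W
  i=19: J-Z = 10 → K
  i=20: W-A = 22 → W
  i=21: A-B = 25 → Z
  i=22: E-I = 22 → W
  shifts repeat with period 4: WZWK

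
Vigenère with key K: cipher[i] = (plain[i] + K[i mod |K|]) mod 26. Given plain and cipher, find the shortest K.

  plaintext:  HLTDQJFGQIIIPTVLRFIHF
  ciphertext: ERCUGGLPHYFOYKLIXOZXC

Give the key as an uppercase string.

XGJRQ

  i= 0: E-H = 23 → X
  i= 1: R-L =  6 → G
  i= 2: C-T =  9 → J
  i= 3: U-D = 17 → R
  i= 4: G-Q = 16 → Q
  i= 5: G-J = 23 → X
  i= 6: L-F =  6 → G
  i= 7: P-G =  9 → J
  i= 8: H-Q = 17 → R
  i= 9: Y-I = 16 → Q
  i=10: F-I = 23 → X
  i=11: O-I =  6 → G
  i=12: Y-P =  9 → J
  i=13: K-T = 17 → R
  i=14: L-V = 16 → Q
  i=15: I-L = 23 → X
  i=16: X-R =  6 → G
  i=17: O-F =  9 → J
  i=18: Z-I = 17 → R
  i=19: X-H = 16 → Q
  i=20: C-F = 23 → X
  shifts repeat with period 5: XGJRQ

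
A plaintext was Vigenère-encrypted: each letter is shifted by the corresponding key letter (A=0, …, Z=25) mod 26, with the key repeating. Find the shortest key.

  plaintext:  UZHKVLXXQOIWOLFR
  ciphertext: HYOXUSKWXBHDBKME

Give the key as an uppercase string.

  i= 0: H-U = 13 → N
  i= 1: Y-Z = 25 → Z
  i= 2: O-H =  7 → H
  i= 3: X-K = 13 → N
  i= 4: U-V = 25 → Z
  i= 5: S-L =  7 → H
  i= 6: K-X = 13 → N
  i= 7: W-X = 25 → Z
  i= 8: X-Q =  7 → H
  i= 9: B-O = 13 → N
  i=10: H-I = 25 → Z
  i=11: D-W =  7 → H
  i=12: B-O = 13 → N
  i=13: K-L = 25 → Z
  i=14: M-F =  7 → H
  i=15: E-R = 13 → N
  shifts repeat with period 3: NZH

NZH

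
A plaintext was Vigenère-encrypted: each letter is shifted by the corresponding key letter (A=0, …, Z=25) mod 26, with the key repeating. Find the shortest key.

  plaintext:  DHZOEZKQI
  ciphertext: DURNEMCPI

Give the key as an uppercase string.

  i= 0: D-D =  0 → A
  i= 1: U-H = 13 → N
  i= 2: R-Z = 18 → S
  i= 3: N-O = 25 → Z
  i= 4: E-E =  0 → A
  i= 5: M-Z = 13 → N
  i= 6: C-K = 18 → S
  i= 7: P-Q = 25 → Z
  i= 8: I-I =  0 → A
  shifts repeat with period 4: ANSZ

ANSZ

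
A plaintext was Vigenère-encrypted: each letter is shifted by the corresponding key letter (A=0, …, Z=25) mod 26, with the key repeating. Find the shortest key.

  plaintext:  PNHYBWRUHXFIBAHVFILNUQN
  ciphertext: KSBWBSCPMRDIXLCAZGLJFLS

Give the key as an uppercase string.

VFUYAWL

  i= 0: K-P = 21 → V
  i= 1: S-N =  5 → F
  i= 2: B-H = 20 → U
  i= 3: W-Y = 24 → Y
  i= 4: B-B =  0 → A
  i= 5: S-W = 22 → W
  i= 6: C-R = 11 → L
  i= 7: P-U = 21 → V
  i= 8: M-H =  5 → F
  i= 9: R-X = 20 → U
  i=10: D-F = 24 → Y
  i=11: I-I =  0 → A
  i=12: X-B = 22 → W
  i=13: L-A = 11 → L
  i=14: C-H = 21 → V
  i=15: A-V =  5 → F
  i=16: Z-F = 20 → U
  i=17: G-I = 24 → Y
  i=18: L-L =  0 → A
  i=19: J-N = 22 → W
  i=20: F-U = 11 → L
  i=21: L-Q = 21 → V
  i=22: S-N =  5 → F
  shifts repeat with period 7: VFUYAWL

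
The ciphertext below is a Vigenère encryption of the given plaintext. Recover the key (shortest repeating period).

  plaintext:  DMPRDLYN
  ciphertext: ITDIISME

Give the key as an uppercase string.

FHOR

  i= 0: I-D =  5 → F
  i= 1: T-M =  7 → H
  i= 2: D-P = 14 → O
  i= 3: I-R = 17 → R
  i= 4: I-D =  5 → F
  i= 5: S-L =  7 → H
  i= 6: M-Y = 14 → O
  i= 7: E-N = 17 → R
  shifts repeat with period 4: FHOR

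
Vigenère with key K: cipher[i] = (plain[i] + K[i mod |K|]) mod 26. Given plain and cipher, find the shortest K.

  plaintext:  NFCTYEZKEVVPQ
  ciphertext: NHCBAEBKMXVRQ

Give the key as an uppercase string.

  i= 0: N-N =  0 → A
  i= 1: H-F =  2 → C
  i= 2: C-C =  0 → A
  i= 3: B-T =  8 → I
  i= 4: A-Y =  2 → C
  i= 5: E-E =  0 → A
  i= 6: B-Z =  2 → C
  i= 7: K-K =  0 → A
  i= 8: M-E =  8 → I
  i= 9: X-V =  2 → C
  i=10: V-V =  0 → A
  i=11: R-P =  2 → C
  i=12: Q-Q =  0 → A
  shifts repeat with period 5: ACAIC

ACAIC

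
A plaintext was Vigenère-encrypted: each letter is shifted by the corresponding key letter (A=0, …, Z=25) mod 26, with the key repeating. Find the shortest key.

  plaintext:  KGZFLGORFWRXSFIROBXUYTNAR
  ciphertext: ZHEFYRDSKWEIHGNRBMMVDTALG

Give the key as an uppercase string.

PBFANL

  i= 0: Z-K = 15 → P
  i= 1: H-G =  1 → B
  i= 2: E-Z =  5 → F
  i= 3: F-F =  0 → A
  i= 4: Y-L = 13 → N
  i= 5: R-G = 11 → L
  i= 6: D-O = 15 → P
  i= 7: S-R =  1 → B
  i= 8: K-F =  5 → F
  i= 9: W-W =  0 → A
  i=10: E-R = 13 → N
  i=11: I-X = 11 → L
  i=12: H-S = 15 → P
  i=13: G-F =  1 → B
  i=14: N-I =  5 → F
  i=15: R-R =  0 → A
  i=16: B-O = 13 → N
  i=17: M-B = 11 → L
  i=18: M-X = 15 → P
  i=19: V-U =  1 → B
  i=20: D-Y =  5 → F
  i=21: T-T =  0 → A
  i=22: A-N = 13 → N
  i=23: L-A = 11 → L
  i=24: G-R = 15 → P
  shifts repeat with period 6: PBFANL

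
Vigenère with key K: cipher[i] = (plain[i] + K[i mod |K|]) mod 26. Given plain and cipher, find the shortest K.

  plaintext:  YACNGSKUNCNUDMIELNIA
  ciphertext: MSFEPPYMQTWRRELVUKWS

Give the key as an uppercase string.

OSDRJX

  i= 0: M-Y = 14 → O
  i= 1: S-A = 18 → S
  i= 2: F-C =  3 → D
  i= 3: E-N = 17 → R
  i= 4: P-G =  9 → J
  i= 5: P-S = 23 → X
  i= 6: Y-K = 14 → O
  i= 7: M-U = 18 → S
  i= 8: Q-N =  3 → D
  i= 9: T-C = 17 → R
  i=10: W-N =  9 → J
  i=11: R-U = 23 → X
  i=12: R-D = 14 → O
  i=13: E-M = 18 → S
  i=14: L-I =  3 → D
  i=15: V-E = 17 → R
  i=16: U-L =  9 → J
  i=17: K-N = 23 → X
  i=18: W-I = 14 → O
  i=19: S-A = 18 → S
  shifts repeat with period 6: OSDRJX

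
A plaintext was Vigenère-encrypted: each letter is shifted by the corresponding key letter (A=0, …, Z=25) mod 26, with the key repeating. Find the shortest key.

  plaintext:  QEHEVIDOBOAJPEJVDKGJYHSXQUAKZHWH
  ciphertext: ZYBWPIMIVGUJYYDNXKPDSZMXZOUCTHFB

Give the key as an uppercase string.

JUUSUA

  i= 0: Z-Q =  9 → J
  i= 1: Y-E = 20 → U
  i= 2: B-H = 20 → U
  i= 3: W-E = 18 → S
  i= 4: P-V = 20 → U
  i= 5: I-I =  0 → A
  i= 6: M-D =  9 → J
  i= 7: I-O = 20 → U
  i= 8: V-B = 20 → U
  i= 9: G-O = 18 → S
  i=10: U-A = 20 → U
  i=11: J-J =  0 → A
  i=12: Y-P =  9 → J
  i=13: Y-E = 20 → U
  i=14: D-J = 20 → U
  i=15: N-V = 18 → S
  i=16: X-D = 20 → U
  i=17: K-K =  0 → A
  i=18: P-G =  9 → J
  i=19: D-J = 20 → U
  i=20: S-Y = 20 → U
  i=21: Z-H = 18 → S
  i=22: M-S = 20 → U
  i=23: X-X =  0 → A
  i=24: Z-Q =  9 → J
  i=25: O-U = 20 → U
  i=26: U-A = 20 → U
  i=27: C-K = 18 → S
  i=28: T-Z = 20 → U
  i=29: H-H =  0 → A
  i=30: F-W =  9 → J
  i=31: B-H = 20 → U
  shifts repeat with period 6: JUUSUA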